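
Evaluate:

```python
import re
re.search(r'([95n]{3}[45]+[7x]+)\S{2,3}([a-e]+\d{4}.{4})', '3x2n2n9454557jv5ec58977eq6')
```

None

This matches exactly 3 of one of [95n], then one or more of one of [45], then one or more of one of [7x] (captured); then 2 to 3 of a non-whitespace character; then one or more of a character in [a-e], then exactly 4 of a digit, then exactly 4 of any character (captured).
`re.search` scans for the first position where the pattern succeeds.
Here the pattern never matches, so the call returns None.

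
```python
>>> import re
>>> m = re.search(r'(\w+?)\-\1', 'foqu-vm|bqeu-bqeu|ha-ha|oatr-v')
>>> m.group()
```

'bqeu-bqeu'

`\1` has to match the exact text group 1 already captured.
The match spans [8:17] → 'bqeu-bqeu'.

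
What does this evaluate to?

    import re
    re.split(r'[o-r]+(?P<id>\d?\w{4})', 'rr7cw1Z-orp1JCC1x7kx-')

This matches one or more of a character in [o-r]; then optionally a digit, then exactly 4 of a word character (captured as 'id').
Because the pattern has a capturing group, `split` also inserts each captured text between the pieces.

['', '7cw1Z', '-', '1JCC1', 'x7kx-']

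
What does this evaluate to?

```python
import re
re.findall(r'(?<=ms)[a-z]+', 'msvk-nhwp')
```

Because the assertion is zero-width, the text it checks is not consumed and won't appear in the result.
Scanning left to right: at [2:4] → 'vk'.
With no groups in the pattern, `findall` gives back each whole match — 1 here.

['vk']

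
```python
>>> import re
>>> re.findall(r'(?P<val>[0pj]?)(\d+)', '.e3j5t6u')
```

[('', '3'), ('j', '5'), ('', '6')]

Multiple groups make `findall` return tuples — one 2-tuple for each match.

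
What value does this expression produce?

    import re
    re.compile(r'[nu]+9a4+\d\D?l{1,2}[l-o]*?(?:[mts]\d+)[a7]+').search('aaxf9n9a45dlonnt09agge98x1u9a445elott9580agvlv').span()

(5, 19)

Pattern: one or more of one of [nu], then the literal '9a', then one or more of the literal '4'; then a digit, then optionally a non-digit, then 1 to 2 of a literal 'l'; then zero or more of a character in [l-o] (lazy); then one of [mts], then one or more of a digit (non-capturing group); then one or more of one of [a7].
`search` walks the string left to right and returns the first match it finds.
The match spans [5:19] → 'n9a45dlonnt09a'.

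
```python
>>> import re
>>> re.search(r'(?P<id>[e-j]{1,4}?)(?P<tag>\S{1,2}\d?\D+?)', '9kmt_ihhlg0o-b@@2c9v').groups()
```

('i', 'hhl')

The match spans [5:9] → 'ihhl'.
Captured: group 1 = 'i', group 2 = 'hhl'.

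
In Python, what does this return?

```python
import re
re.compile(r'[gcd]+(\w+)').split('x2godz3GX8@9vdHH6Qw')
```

The pattern matches one or more of one of [gcd]; then one or more of a word character (captured).
Matches to split on: at [2:10] → 'godz3GX8'; at [13:19] → 'dHH6Qw'.
The group in the pattern means `split` returns the separators' captures alongside the pieces.

['x2', 'odz3GX8', '@9v', 'HH6Qw', '']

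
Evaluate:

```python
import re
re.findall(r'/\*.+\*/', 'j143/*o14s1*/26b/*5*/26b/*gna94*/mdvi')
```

['/*o14s1*/26b/*5*/26b/*gna94*/']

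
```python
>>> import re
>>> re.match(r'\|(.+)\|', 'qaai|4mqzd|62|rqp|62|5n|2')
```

`match` is anchored at position 0; if the pattern doesn't fit there, it returns None.
Here position 0 doesn't satisfy it, so the call returns None.

None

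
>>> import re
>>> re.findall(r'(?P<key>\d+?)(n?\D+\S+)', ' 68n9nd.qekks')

The pattern matches one or more of a digit (lazy) (captured as 'key'); then optionally the literal 'n', then one or more of a non-digit, then one or more of a non-whitespace character (captured).
Matches: at [1:13] match '68n9nd.qekks', groups = ('68', 'n9nd.qekks').
With 2 capturing groups, `findall` returns a 2-tuple per match.

[('68', 'n9nd.qekks')]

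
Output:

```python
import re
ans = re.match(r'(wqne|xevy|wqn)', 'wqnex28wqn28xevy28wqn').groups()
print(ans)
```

('wqne',)

`|` is ordered: at each position the engine commits to the first alternative that works.
With `match`, the pattern is implicitly anchored at the beginning.
The match spans [0:4] → 'wqne'.
Captured: group 1 = 'wqne'.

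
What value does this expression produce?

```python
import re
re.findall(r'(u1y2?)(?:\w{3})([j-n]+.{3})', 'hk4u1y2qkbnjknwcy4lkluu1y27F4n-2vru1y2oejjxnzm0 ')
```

Pattern: the literal 'u1y', then optionally the literal '2' (captured); then exactly 3 of a word character (non-capturing group); then one or more of a character in [j-n], then exactly 3 of any character (captured).
Matches: at [3:17] match 'u1y2qkbnjknwcy', groups = ('u1y2', 'njknwcy'); at [22:33] match 'u1y27F4n-2v', groups = ('u1y2', 'n-2v'); at [34:45] match 'u1y2oejjxnz', groups = ('u1y2', 'jxnz').
`findall` packs the 2 group values into a tuple for every match.

[('u1y2', 'njknwcy'), ('u1y2', 'n-2v'), ('u1y2', 'jxnz')]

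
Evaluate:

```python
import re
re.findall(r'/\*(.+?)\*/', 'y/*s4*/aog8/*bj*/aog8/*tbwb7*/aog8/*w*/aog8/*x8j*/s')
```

Scanning left to right: at [1:7] match '/*s4*/', group 1 = 's4'; at [11:17] match '/*bj*/', group 1 = 'bj'; at [21:30] match '/*tbwb7*/', group 1 = 'tbwb7'; at [34:39] match '/*w*/', group 1 = 'w'; at [43:50] match '/*x8j*/', group 1 = 'x8j'.
Because there's exactly one group, `findall` drops the full match and keeps group 1 from each hit.

['s4', 'bj', 'tbwb7', 'w', 'x8j']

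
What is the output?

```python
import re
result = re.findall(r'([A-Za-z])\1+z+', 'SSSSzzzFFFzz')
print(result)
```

['S', 'F']

A backreference is literal: `\1` must see the identical characters the first group matched.
Matches: at [0:7] match 'SSSSzzz', group 1 = 'S'; at [7:12] match 'FFFzz', group 1 = 'F'.
With a single group, `findall` returns only what that group captured — 2 items.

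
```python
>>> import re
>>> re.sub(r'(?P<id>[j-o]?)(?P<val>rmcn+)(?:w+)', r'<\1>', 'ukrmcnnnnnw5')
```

The pattern matches optionally a character in [j-o] (captured as 'id'); then the literal 'rmc', then one or more of a literal 'n' (captured as 'val'); then one or more of a literal 'w' (non-capturing group).
Matches: at [1:11] → 'krmcnnnnnw'.
Each match is replaced using the text its own group 1 captured.

'u<k>5'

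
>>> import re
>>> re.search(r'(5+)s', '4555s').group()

'555s'

The pattern matches one or more of a literal '5' (captured); then a literal 's'.
The match spans [1:5] → '555s'.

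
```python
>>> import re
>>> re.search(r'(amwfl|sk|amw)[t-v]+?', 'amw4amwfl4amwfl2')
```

None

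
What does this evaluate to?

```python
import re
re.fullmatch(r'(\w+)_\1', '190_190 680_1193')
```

None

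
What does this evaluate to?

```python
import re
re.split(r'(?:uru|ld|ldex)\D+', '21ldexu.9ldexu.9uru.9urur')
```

['21', '9', '9', '9', '']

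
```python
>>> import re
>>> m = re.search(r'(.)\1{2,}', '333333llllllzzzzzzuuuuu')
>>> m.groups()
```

('3',)

The match spans [0:6] → '333333'.
Captured: group 1 = '3'.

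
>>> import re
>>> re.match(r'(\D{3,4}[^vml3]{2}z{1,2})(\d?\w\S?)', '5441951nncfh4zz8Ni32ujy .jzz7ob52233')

`re.match` only tries the pattern at the start of the string.
Here the string doesn't start with a match, so the call returns None.

None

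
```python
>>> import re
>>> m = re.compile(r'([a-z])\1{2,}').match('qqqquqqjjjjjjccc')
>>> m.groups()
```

('q',)

`\1` is not a pattern — it's the concrete string captured by group 1, re-applied verbatim.
`re.match` only tries the pattern at the start of the string.
The match spans [0:4] → 'qqqq'.
Captured: group 1 = 'q'.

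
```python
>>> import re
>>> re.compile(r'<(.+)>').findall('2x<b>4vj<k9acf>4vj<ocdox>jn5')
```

['b>4vj<k9acf>4vj<ocdox']

One capturing group, so `findall` returns just the captured substring from the one match — 1 in all.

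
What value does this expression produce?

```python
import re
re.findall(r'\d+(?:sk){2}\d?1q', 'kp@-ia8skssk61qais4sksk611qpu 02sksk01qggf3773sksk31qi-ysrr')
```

['02sksk01q', '3773sksk31q']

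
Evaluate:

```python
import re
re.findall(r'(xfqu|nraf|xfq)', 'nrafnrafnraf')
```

['nraf', 'nraf', 'nraf']

`findall` collects group 1 from each match (3 total).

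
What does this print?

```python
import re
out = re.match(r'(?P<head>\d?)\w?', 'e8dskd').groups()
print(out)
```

The match spans [0:1] → 'e'.
Captured: group 1 = ''.

('',)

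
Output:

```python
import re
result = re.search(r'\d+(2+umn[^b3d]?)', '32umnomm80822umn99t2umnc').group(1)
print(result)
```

The match spans [0:6] → '32umno'.
Captured: group 1 = '2umno'.

2umno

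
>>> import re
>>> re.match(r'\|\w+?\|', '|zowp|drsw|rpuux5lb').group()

'|zowp|'

`re.match` won't scan ahead — the pattern has to work from the very first character.
The match spans [0:6] → '|zowp|'.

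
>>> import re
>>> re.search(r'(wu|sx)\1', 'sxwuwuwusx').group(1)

The backreference `\1` re-matches whatever the first group consumed, character for character.
`re.search` scans for the first position where the pattern succeeds.
The match spans [2:6] → 'wuwu'.
Captured: group 1 = 'wu'.

'wu'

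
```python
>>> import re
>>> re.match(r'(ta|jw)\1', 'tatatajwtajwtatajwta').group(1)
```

The backreference `\1` re-matches whatever the first group consumed, character for character.
With `match`, the pattern is implicitly anchored at the beginning.
The match spans [0:4] → 'tata'.
Captured: group 1 = 'ta'.

'ta'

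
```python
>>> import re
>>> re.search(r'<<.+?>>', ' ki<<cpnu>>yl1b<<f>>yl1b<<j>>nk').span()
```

A `+?`/`*?`/`{m,n}?` starts at its minimum and grows only as far as needed for what follows to match.
The match spans [3:11] → '<<cpnu>>'.

(3, 11)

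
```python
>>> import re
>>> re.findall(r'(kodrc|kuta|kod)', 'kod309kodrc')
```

['kod', 'kodrc']

Branches in `(...|...)` are attempted left-to-right; the first branch that allows the whole pattern to succeed is taken.
Scanning left to right: at [0:3] match 'kod', group 1 = 'kod'; at [6:11] match 'kodrc', group 1 = 'kodrc'.
One capturing group, so `findall` returns just the captured substring from each match — 2 in all.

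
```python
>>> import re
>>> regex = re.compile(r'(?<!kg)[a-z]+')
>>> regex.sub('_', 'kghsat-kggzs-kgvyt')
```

'_-_-_'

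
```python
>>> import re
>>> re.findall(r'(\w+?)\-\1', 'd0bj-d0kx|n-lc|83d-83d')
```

['83d']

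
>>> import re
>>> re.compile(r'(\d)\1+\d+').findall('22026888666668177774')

['2']

After group 1 captures some text, `\1` only succeeds where that same text appears again.
Walking the string: at [0:20] match '22026888666668177774', group 1 = '2'.
With a single group, `findall` returns only what that group captured — 1 item.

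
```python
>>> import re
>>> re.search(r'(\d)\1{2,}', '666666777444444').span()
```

(0, 6)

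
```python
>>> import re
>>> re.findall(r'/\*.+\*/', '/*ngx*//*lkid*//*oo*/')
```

Matches: at [0:21] → '/*ngx*//*lkid*//*oo*/'.
No capturing groups, so `findall` returns the 1 full match string.

['/*ngx*//*lkid*//*oo*/']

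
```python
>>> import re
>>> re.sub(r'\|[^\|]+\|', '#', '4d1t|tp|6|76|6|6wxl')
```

Matches: at [4:8] → '|tp|'; at [9:13] → '|76|'.
Each match is replaced by '#'.

'4d1t#6#6|6wxl'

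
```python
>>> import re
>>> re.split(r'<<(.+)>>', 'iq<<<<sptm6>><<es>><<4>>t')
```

Matches to split on: at [2:24] → '<<<<sptm6>><<es>><<4>>'.
Because the pattern has a capturing group, `split` also inserts each captured text between the pieces.

['iq', '<<sptm6>><<es>><<4', 't']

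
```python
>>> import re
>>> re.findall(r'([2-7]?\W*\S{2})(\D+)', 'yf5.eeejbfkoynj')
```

[('f5', '.eeejbfkoynj')]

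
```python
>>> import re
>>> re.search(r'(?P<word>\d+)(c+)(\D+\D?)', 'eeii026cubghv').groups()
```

('026', 'c', 'ubghv')

Pattern: one or more of a digit (captured as 'word'); then one or more of a literal 'c' (captured); then one or more of a non-digit, then optionally a non-digit (captured).
Unlike `match`, `search` isn't anchored — it looks for the pattern anywhere in the string.
The match spans [4:13] → '026cubghv'.
Captured: group 1 = '026', group 2 = 'c', group 3 = 'ubghv'.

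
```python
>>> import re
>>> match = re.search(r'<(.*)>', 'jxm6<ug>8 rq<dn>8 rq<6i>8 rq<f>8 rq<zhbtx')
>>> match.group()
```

The match spans [4:31] → '<ug>8 rq<dn>8 rq<6i>8 rq<f>'.

'<ug>8 rq<dn>8 rq<6i>8 rq<f>'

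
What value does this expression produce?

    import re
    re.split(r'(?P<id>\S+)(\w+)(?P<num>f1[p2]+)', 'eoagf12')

['', 'eoa', 'g', 'f12', '']

The pattern matches one or more of a non-whitespace character (captured as 'id'); then one or more of a word character (captured); then the literal 'f1', then one or more of one of [p2] (captured as 'num').
Matches to split on: at [0:7] → 'eoagf12'.
`re.split` interleaves the captured-group text with the surrounding fragments.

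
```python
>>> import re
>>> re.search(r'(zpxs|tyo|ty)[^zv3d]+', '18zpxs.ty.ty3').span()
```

`re.search` scans for the first position where the pattern succeeds.
The match spans [2:12] → 'zpxs.ty.ty'.
Captured: group 1 = 'zpxs'.

(2, 12)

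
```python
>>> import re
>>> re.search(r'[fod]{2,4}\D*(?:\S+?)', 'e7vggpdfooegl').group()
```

Pattern: 2 to 4 of one of [fod], then zero or more of a non-digit; then one or more of a non-whitespace character (lazy) (non-capturing group).
`re.search` tries every starting position until one works.
The match spans [6:13] → 'dfooegl'.

'dfooegl'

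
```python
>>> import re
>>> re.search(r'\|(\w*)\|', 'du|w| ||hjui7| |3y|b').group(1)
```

`search` walks the string left to right and returns the first match it finds.
The match spans [2:5] → '|w|'.
Captured: group 1 = 'w'.

'w'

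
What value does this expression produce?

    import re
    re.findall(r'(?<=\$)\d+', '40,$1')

Lookahead/lookbehind check context without consuming it, so the matched span excludes the asserted characters.
Scanning left to right: at [4:5] → '1'.
With no groups in the pattern, `findall` gives back each whole match — 1 here.

['1']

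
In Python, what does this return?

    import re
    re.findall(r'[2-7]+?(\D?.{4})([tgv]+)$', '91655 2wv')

[('5 2w', 'v')]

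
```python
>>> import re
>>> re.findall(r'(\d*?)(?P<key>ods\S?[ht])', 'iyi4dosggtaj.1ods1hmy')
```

The pattern matches zero or more of a digit (lazy) (captured); then the literal 'ods', then optionally a non-whitespace character, then one of [ht] (captured as 'key').
Walking the string: at [13:19] match '1ods1h', groups = ('1', 'ods1h').
With 2 capturing groups, `findall` returns a 2-tuple per match.

[('1', 'ods1h')]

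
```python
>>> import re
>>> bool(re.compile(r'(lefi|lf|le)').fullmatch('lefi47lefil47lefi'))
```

`re.fullmatch` is like wrapping the pattern in `^…$` (in single-line mode).
Here the pattern can't cover the whole string, so the call returns None, and `bool(None)` is False.

False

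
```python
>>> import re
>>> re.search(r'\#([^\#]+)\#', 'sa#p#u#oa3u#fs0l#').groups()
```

`re.search` scans for the first position where the pattern succeeds.
The match spans [2:5] → '#p#'.
Captured: group 1 = 'p'.

('p',)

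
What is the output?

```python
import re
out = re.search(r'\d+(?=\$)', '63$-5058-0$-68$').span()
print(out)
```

(0, 2)

Because the assertion is zero-width, the text it checks is not consumed and won't appear in the result.
Unlike `match`, `search` isn't anchored — it looks for the pattern anywhere in the string.
The match spans [0:2] → '63'.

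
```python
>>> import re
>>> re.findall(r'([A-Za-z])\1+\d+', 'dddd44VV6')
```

A backreference is literal: `\1` must see the identical characters the first group matched.
With a single group, `findall` returns only what that group captured — 2 items.

['d', 'V']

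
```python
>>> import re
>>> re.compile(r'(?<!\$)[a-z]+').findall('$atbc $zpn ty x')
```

The negative lookaround is zero-width — it rules out positions where the adjacent text would match, without consuming anything.
Walking the string: at [2:5] → 'tbc'; at [8:10] → 'pn'; at [11:13] → 'ty'; at [14:15] → 'x'.
No capturing groups, so `findall` returns the 4 full match strings.

['tbc', 'pn', 'ty', 'x']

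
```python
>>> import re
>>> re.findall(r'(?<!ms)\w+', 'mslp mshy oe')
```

['mslp', 'mshy', 'oe']

`(?!…)`/`(?<!…)` only lets a position through if the neighbouring text does NOT match; no characters are consumed.
Matches: at [0:4] → 'mslp'; at [5:9] → 'mshy'; at [10:12] → 'oe'.
`findall` yields the raw match text (3 of them) because the pattern has no groups.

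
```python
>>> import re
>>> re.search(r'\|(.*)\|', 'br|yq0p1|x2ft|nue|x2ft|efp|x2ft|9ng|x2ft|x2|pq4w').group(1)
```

'yq0p1|x2ft|nue|x2ft|efp|x2ft|9ng|x2ft|x2'

Unlike `match`, `search` isn't anchored — it looks for the pattern anywhere in the string.
The match spans [2:44] → '|yq0p1|x2ft|nue|x2ft|efp|x2ft|9ng|x2ft|x2|'.
Captured: group 1 = 'yq0p1|x2ft|nue|x2ft|efp|x2ft|9ng|x2ft|x2'.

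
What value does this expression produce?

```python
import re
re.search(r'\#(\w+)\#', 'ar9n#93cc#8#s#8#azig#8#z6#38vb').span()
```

`search` walks the string left to right and returns the first match it finds.
The match spans [4:10] → '#93cc#'.
Captured: group 1 = '93cc'.

(4, 10)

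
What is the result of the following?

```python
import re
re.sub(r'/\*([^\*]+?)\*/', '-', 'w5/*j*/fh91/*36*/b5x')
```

'w5-fh91-b5x'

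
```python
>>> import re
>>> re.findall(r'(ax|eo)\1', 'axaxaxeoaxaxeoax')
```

['ax', 'ax']

A backreference is literal: `\1` must see the identical characters the first group matched.
Walking the string: at [0:4] match 'axax', group 1 = 'ax'; at [8:12] match 'axax', group 1 = 'ax'.
`findall` collects group 1 from each match (2 total).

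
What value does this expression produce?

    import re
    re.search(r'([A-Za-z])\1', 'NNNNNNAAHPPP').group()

The backreference `\1` re-matches whatever the first group consumed, character for character.
`re.search` tries every starting position until one works.
The match spans [0:2] → 'NN'.
Captured: group 1 = 'N'.

'NN'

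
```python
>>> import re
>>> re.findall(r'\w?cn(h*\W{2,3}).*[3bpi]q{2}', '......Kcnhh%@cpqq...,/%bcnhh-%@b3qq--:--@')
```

['hh%@']

This matches optionally a word character, then the literal 'cn'; then zero or more of the literal 'h', then 2 to 3 of a non-word character (captured); then zero or more of any character, then one of [3bpi], then exactly 2 of the literal 'q'.
Walking the string: at [6:35] match 'Kcnhh%@cpqq...,/%bcnhh-%@b3qq', group 1 = 'hh%@'.
`findall` collects group 1 from the one match (1 total).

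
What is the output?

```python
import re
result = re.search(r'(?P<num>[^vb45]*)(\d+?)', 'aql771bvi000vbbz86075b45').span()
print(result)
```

(0, 6)

This matches zero or more of any character except [vb45] (captured as 'num'); then one or more of a digit (lazy) (captured).
`re.search` scans for the first position where the pattern succeeds.
The match spans [0:6] → 'aql771'.
Captured: group 1 = 'aql77', group 2 = '1'.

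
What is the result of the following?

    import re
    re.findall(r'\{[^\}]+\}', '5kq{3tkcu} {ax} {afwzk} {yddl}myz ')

['{3tkcu}', '{ax}', '{afwzk}', '{yddl}']

Scanning left to right: at [3:10] → '{3tkcu}'; at [11:15] → '{ax}'; at [16:23] → '{afwzk}'; at [24:30] → '{yddl}'.
Since nothing is captured, `findall` lists the 4 matched substrings directly.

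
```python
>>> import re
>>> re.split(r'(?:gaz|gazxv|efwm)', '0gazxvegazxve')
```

['0', 'xve', 'xve']

The regex engine tests alternatives in the order written; an earlier branch that matches wins even if a later one would match more.
The string is cut at each match, leaving 3 pieces.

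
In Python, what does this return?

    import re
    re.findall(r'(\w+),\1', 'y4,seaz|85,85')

The backreference `\1` re-matches whatever the first group consumed, character for character.
Walking the string: at [8:13] match '85,85', group 1 = '85'.
One capturing group, so `findall` returns just the captured substring from the one match — 1 in all.

['85']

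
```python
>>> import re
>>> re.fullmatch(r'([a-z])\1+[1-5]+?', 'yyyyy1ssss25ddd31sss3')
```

None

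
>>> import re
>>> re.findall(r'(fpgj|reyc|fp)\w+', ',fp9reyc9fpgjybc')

['fp']

One capturing group, so `findall` returns just the captured substring from the one match — 1 in all.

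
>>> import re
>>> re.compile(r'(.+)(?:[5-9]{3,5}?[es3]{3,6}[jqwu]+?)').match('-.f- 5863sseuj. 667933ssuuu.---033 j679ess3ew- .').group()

'-.f- 5863sseuj. 667933ssuuu.---033 j679ess3ew'

Pattern: one or more of any character (captured); then 3 to 5 of a character in [5-9] (lazy), then 3 to 6 of one of [es3], then one or more of one of [jqwu] (lazy) (non-capturing group).
With `match`, the pattern is implicitly anchored at the beginning.
The match spans [0:45] → '-.f- 5863sseuj. 667933ssuuu.---033 j679ess3ew'.
Captured: group 1 = '-.f- 5863sseuj. 667933ssuuu.---033 j'.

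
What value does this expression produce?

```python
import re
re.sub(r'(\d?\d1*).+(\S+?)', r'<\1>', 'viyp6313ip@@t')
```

'viyp<631>'

Each match is replaced using the text its own group 1 captured.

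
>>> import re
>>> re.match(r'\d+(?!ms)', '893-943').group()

Because the assertion is negative and zero-width, positions next to the forbidden text are skipped.
`match` is anchored at position 0; if the pattern doesn't fit there, it returns None.
The match spans [0:3] → '893'.

'893'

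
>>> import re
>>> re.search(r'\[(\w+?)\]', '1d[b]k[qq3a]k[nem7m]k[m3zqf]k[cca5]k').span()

(2, 5)

Unlike `match`, `search` isn't anchored — it looks for the pattern anywhere in the string.
The match spans [2:5] → '[b]'.
Captured: group 1 = 'b'.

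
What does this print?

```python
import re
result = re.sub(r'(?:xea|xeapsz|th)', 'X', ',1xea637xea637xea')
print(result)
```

,1X637X637X

Matches: at [2:5] → 'xea'; at [8:11] → 'xea'; at [14:17] → 'xea'.
Each match is replaced by 'X'.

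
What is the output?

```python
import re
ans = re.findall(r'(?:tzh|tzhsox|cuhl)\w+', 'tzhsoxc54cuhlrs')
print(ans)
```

['tzhsoxc54cuhlrs']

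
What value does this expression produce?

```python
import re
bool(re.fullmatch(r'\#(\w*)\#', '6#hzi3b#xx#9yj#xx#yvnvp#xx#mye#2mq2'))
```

False

`re.fullmatch` is like wrapping the pattern in `^…$` (in single-line mode).
Here the pattern can't cover the whole string, so the call returns None, and `bool(None)` is False.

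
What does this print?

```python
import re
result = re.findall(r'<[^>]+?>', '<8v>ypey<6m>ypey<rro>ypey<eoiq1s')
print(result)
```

Walking the string: at [0:4] → '<8v>'; at [8:12] → '<6m>'; at [16:21] → '<rro>'.
Since nothing is captured, `findall` lists the 3 matched substrings directly.

['<8v>', '<6m>', '<rro>']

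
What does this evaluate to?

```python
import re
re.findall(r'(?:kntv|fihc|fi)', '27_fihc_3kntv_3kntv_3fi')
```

['fihc', 'kntv', 'kntv', 'fi']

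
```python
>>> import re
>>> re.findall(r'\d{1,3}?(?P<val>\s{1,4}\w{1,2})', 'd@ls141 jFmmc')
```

[' jF']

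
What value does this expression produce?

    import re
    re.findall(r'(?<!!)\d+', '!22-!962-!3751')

['2', '62', '751']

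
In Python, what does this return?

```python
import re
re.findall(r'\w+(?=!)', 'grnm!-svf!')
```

['grnm', 'svf']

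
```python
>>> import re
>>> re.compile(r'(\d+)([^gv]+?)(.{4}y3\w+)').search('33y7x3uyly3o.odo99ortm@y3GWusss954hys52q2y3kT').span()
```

The `?` after the quantifier makes it lazy — it takes as little as possible before letting the rest of the pattern try.
The match spans [0:12] → '33y7x3uyly3o'.

(0, 12)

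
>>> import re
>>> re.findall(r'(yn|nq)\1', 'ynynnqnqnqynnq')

['yn', 'nq']

`\1` is not a pattern — it's the concrete string captured by group 1, re-applied verbatim.
Walking the string: at [0:4] match 'ynyn', group 1 = 'yn'; at [4:8] match 'nqnq', group 1 = 'nq'.
`findall` collects group 1 from each match (2 total).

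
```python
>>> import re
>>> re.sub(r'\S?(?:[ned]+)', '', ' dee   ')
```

'    '

The pattern matches optionally a non-whitespace character; then one or more of one of [ned] (non-capturing group).
Matches: at [1:4] → 'dee'.
Each match is replaced by ''.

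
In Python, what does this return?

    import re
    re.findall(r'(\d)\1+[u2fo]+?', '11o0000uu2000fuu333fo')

After group 1 captures some text, `\1` only succeeds where that same text appears again.
Walking the string: at [0:3] match '11o', group 1 = '1'; at [3:8] match '0000u', group 1 = '0'; at [10:14] match '000f', group 1 = '0'; at [16:20] match '333f', group 1 = '3'.
Because there's exactly one group, `findall` drops the full match and keeps group 1 from each hit.

['1', '0', '0', '3']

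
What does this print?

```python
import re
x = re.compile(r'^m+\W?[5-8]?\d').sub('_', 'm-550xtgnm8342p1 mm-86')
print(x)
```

Pattern: anchored at the start of the string; then one or more of the literal 'm', then optionally a non-word character; then optionally a character in [5-8], then a digit.
Matches: at [0:4] → 'm-55'.
Every occurrence is swapped for '_'.

_0xtgnm8342p1 mm-86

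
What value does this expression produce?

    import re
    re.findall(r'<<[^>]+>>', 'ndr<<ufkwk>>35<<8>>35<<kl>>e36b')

['<<ufkwk>>', '<<8>>', '<<kl>>']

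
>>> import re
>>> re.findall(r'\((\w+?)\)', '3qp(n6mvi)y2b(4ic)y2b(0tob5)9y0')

Walking the string: at [3:10] match '(n6mvi)', group 1 = 'n6mvi'; at [13:18] match '(4ic)', group 1 = '4ic'; at [21:28] match '(0tob5)', group 1 = '0tob5'.
Because there's exactly one group, `findall` drops the full match and keeps group 1 from each hit.

['n6mvi', '4ic', '0tob5']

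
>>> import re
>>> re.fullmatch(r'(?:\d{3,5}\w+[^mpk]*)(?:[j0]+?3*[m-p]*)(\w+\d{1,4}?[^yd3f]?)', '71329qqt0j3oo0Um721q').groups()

Pattern: 3 to 5 of a digit, then one or more of a word character, then zero or more of any character except [mpk] (non-capturing group); then one or more of one of [j0] (lazy), then zero or more of a literal '3', then zero or more of a character in [m-p] (non-capturing group); then one or more of a word character, then 1 to 4 of a digit (lazy), then optionally any character except [yd3f] (captured).
`fullmatch` succeeds only if the pattern covers the string from start to end.
The match spans [0:20] → '71329qqt0j3oo0Um721q'.
Captured: group 1 = 'Um721q'.

('Um721q',)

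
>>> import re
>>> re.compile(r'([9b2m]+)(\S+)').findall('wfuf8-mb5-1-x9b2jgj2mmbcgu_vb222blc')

[('mb', '5-1-x9b2jgj2mmbcgu_vb222blc')]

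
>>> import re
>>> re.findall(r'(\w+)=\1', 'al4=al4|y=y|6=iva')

`\1` is not a pattern — it's the concrete string captured by group 1, re-applied verbatim.
Because there's exactly one group, `findall` drops the full match and keeps group 1 from each hit.

['al4', 'y']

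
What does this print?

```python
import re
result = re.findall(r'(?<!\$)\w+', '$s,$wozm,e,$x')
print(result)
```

The negative lookaround is zero-width — it rules out positions where the adjacent text would match, without consuming anything.
Walking the string: at [5:8] → 'ozm'; at [9:10] → 'e'.
No capturing groups, so `findall` returns the 2 full match strings.

['ozm', 'e']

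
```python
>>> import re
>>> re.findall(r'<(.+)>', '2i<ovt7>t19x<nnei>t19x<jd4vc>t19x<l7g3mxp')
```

Scanning left to right: at [2:29] match '<ovt7>t19x<nnei>t19x<jd4vc>', group 1 = 'ovt7>t19x<nnei>t19x<jd4vc'.
One capturing group, so `findall` returns just the captured substring from the one match — 1 in all.

['ovt7>t19x<nnei>t19x<jd4vc']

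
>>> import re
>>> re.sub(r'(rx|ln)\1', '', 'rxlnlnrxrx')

'rx'

The backreference `\1` re-matches whatever the first group consumed, character for character.
Matches: at [2:6] → 'lnln'; at [6:10] → 'rxrx'.
`sub` substitutes '' at each match site.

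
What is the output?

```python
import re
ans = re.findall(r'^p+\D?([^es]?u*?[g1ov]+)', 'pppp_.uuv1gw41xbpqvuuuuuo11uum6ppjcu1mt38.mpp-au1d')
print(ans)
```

['.uuv1g']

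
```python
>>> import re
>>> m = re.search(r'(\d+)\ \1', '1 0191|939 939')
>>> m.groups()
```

('939',)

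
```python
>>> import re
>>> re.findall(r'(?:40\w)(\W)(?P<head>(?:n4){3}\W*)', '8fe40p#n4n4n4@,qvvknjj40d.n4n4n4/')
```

[('#', 'n4n4n4@,'), ('.', 'n4n4n4/')]

The pattern matches the literal '40', then a word character (non-capturing group); then a non-word character (captured); then the literal 'n4' repeated 3 times, then zero or more of a non-word character (captured as 'head').
Scanning left to right: at [3:15] match '40p#n4n4n4@,', groups = ('#', 'n4n4n4@,'); at [22:33] match '40d.n4n4n4/', groups = ('.', 'n4n4n4/').
`findall` packs the 2 group values into a tuple for every match.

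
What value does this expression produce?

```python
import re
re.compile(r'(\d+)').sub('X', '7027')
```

'X'

Pattern: one or more of a digit (captured).
Matches: at [0:4] → '7027'.
Each match is replaced by 'X'.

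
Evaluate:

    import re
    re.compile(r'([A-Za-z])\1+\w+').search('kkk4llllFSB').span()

(0, 11)

The backreference `\1` re-matches whatever the first group consumed, character for character.
`search` walks the string left to right and returns the first match it finds.
The match spans [0:11] → 'kkk4llllFSB'.
Captured: group 1 = 'k'.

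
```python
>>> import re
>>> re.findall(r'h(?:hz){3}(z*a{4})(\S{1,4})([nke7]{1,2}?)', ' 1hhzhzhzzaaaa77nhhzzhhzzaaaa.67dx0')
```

The pattern matches the literal 'h', then the literal 'hz' repeated 3 times; then zero or more of a literal 'z', then exactly 4 of the literal 'a' (captured); then 1 to 4 of a non-whitespace character (captured); then 1 to 2 of one of [nke7] (lazy) (captured).
Matches: at [2:17] match 'hhzhzhzzaaaa77n', groups = ('zaaaa', '77', 'n').
With 3 capturing groups, `findall` returns a 3-tuple per match.

[('zaaaa', '77', 'n')]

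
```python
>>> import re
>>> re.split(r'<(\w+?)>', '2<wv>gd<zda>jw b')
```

['2', 'wv', 'gd', 'zda', 'jw b']

The group in the pattern means `split` returns the separators' captures alongside the pieces.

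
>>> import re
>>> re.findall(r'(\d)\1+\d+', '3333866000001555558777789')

A backreference is literal: `\1` must see the identical characters the first group matched.
Walking the string: at [0:25] match '3333866000001555558777789', group 1 = '3'.
With a single group, `findall` returns only what that group captured — 1 item.

['3']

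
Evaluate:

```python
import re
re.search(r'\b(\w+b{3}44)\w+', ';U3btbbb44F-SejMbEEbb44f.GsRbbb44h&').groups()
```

('U3btbbb44',)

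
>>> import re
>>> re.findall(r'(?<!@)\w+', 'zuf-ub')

['zuf', 'ub']

A negative assertion filters positions out without eating any characters.
Matches: at [0:3] → 'zuf'; at [4:6] → 'ub'.
No capturing groups, so `findall` returns the 2 full match strings.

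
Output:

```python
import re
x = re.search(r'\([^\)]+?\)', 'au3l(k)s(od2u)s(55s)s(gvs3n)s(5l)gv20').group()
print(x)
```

The match spans [4:7] → '(k)'.

(k)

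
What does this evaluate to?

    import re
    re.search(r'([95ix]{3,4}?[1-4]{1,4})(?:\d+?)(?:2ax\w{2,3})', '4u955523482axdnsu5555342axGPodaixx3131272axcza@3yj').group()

'955523482axdns'

The pattern matches 3 to 4 of one of [95ix] (lazy), then 1 to 4 of a character in [1-4] (captured); then one or more of a digit (lazy) (non-capturing group); then the literal '2ax', then 2 to 3 of a word character (non-capturing group).
The match spans [2:16] → '955523482axdns'.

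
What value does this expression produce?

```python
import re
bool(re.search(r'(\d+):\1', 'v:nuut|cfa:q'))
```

False

A backreference is literal: `\1` must see the identical characters the first group matched.
Here the pattern never matches, so the call returns None, and `bool(None)` is False.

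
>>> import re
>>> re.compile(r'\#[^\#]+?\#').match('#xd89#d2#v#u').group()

'#xd89#'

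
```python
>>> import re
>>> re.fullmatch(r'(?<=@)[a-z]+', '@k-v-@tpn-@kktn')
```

None

The `(?=…)`/`(?<=…)` assertion just peeks at neighbouring text; it doesn't advance the match position.
`fullmatch` succeeds only if the pattern covers the string from start to end.
Here the string isn't matched end-to-end, so the call returns None.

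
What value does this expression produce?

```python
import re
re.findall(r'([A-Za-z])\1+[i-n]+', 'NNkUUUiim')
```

['N', 'U']

`\1` is not a pattern — it's the concrete string captured by group 1, re-applied verbatim.
`findall` collects group 1 from each match (2 total).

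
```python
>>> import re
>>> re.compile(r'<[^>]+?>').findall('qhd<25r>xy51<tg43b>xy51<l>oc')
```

With no groups in the pattern, `findall` gives back each whole match — 3 here.

['<25r>', '<tg43b>', '<l>']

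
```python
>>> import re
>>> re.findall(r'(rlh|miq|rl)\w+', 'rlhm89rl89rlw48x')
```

Alternation tries branches left to right and keeps the first one that lets the overall match succeed at that position.
One capturing group, so `findall` returns just the captured substring from the one match — 1 in all.

['rlh']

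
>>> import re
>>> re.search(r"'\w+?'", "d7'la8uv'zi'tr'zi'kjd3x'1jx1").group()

The match spans [2:9] → "'la8uv'".

"'la8uv'"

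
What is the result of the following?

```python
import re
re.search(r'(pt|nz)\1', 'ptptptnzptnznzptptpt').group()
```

'ptpt'

`\1` is not a pattern — it's the concrete string captured by group 1, re-applied verbatim.
The match spans [0:4] → 'ptpt'.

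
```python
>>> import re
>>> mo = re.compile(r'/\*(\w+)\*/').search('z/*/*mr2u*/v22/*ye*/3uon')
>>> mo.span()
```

(3, 11)

`re.search` tries every starting position until one works.
The match spans [3:11] → '/*mr2u*/'.
Captured: group 1 = 'mr2u'.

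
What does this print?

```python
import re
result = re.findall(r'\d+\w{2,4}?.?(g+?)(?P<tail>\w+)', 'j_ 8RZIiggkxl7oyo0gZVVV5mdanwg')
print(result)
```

[('g', 'gkxl7oyo0gZVVV5mdanwg')]

Pattern: one or more of a digit, then 2 to 4 of a word character (lazy), then optionally any character; then one or more of a literal 'g' (lazy) (captured); then one or more of a word character (captured as 'tail').
A non-greedy quantifier consumes as few characters as it can — just enough that the remainder of the pattern still matches from where it stops; whatever follows it matches normally.
Matches: at [3:30] match '8RZIiggkxl7oyo0gZVVV5mdanwg', groups = ('g', 'gkxl7oyo0gZVVV5mdanwg').
With 2 capturing groups, `findall` returns a 2-tuple per match.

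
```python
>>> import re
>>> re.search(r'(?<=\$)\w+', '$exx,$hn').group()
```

'exx'

The `(?=…)`/`(?<=…)` assertion just peeks at neighbouring text; it doesn't advance the match position.
Unlike `match`, `search` isn't anchored — it looks for the pattern anywhere in the string.
The match spans [1:4] → 'exx'.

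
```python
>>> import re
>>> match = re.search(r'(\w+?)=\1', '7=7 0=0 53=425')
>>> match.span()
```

(0, 3)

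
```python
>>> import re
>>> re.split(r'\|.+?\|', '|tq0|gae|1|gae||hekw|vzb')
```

['', 'gae', 'gae', 'vzb']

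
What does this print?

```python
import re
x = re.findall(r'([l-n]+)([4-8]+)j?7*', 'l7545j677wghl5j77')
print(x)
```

[('l', '7545'), ('l', '5')]

The pattern matches one or more of a character in [l-n] (captured); then one or more of a character in [4-8] (captured); then optionally a literal 'j', then zero or more of the literal '7'.
Scanning left to right: at [0:6] match 'l7545j', groups = ('l', '7545'); at [12:17] match 'l5j77', groups = ('l', '5').
With 2 capturing groups, `findall` returns a 2-tuple per match.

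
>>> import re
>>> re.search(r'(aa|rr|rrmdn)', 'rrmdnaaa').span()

(0, 2)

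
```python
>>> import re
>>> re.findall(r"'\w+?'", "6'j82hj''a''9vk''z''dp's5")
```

["'j82hj'", "'a'", "'9vk'", "'z'", "'dp'"]

Walking the string: at [1:8] → "'j82hj'"; at [8:11] → "'a'"; at [11:16] → "'9vk'"; at [16:19] → "'z'"; at [19:23] → "'dp'".
No capturing groups, so `findall` returns the 5 full match strings.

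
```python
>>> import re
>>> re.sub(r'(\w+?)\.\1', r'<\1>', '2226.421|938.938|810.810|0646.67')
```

`\1` is not a pattern — it's the concrete string captured by group 1, re-applied verbatim.
`\1` in the replacement pulls in group 1's text for each match.

'2226.421|<938>|<810>|064<6>7'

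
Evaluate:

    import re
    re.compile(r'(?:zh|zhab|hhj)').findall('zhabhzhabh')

Alternation isn't longest-match — the leftmost alternative that fits at this position is chosen.
Scanning left to right: at [0:2] → 'zh'; at [5:7] → 'zh'.
Since nothing is captured, `findall` lists the 2 matched substrings directly.

['zh', 'zh']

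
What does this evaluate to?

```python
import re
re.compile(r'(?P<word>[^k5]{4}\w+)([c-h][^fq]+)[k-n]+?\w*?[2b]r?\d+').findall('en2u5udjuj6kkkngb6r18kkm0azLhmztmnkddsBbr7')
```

[('en2u5udjuj6kkkngb6r18kkm0azL', 'hmztmn')]

The pattern matches exactly 4 of any character except [k5], then one or more of a word character (captured as 'word'); then a character in [c-h], then one or more of any character except [fq] (captured); then one or more of a character in [k-n] (lazy), then zero or more of a word character (lazy), then one of [2b]; then optionally the literal 'r', then one or more of a digit.
2 groups means the one result is a tuple of 2 captured strings — 1 here.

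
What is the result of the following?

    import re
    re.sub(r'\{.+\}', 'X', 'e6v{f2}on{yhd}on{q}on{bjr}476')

'e6vX476'

Every occurrence is swapped for 'X'.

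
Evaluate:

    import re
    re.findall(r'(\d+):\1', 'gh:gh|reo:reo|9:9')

['9']

`\1` is not a pattern — it's the concrete string captured by group 1, re-applied verbatim.
Scanning left to right: at [14:17] match '9:9', group 1 = '9'.
One capturing group, so `findall` returns just the captured substring from the one match — 1 in all.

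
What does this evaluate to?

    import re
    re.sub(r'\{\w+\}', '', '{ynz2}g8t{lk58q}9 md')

Matches: at [0:6] → '{ynz2}'; at [9:16] → '{lk58q}'.
`sub` substitutes '' at each match site.

'g8t9 md'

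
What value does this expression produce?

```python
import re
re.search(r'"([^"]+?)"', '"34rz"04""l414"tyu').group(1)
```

'34rz'

Unlike `match`, `search` isn't anchored — it looks for the pattern anywhere in the string.
The match spans [0:6] → '"34rz"'.
Captured: group 1 = '34rz'.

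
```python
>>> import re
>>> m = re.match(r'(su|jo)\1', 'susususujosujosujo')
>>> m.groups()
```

('su',)

After group 1 captures some text, `\1` only succeeds where that same text appears again.
`re.match` won't scan ahead — the pattern has to work from the very first character.
The match spans [0:4] → 'susu'.
Captured: group 1 = 'su'.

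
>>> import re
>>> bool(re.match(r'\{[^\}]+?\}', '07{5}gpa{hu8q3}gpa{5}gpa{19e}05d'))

False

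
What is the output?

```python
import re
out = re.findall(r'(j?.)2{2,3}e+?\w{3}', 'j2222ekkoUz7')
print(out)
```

This matches optionally the literal 'j', then any character (captured); then 2 to 3 of a literal '2', then one or more of the literal 'e' (lazy), then exactly 3 of a word character.
Scanning left to right: at [0:9] match 'j2222ekko', group 1 = 'j2'.
One capturing group, so `findall` returns just the captured substring from the one match — 1 in all.

['j2']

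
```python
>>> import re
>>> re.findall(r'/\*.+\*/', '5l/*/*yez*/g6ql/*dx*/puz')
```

With no groups in the pattern, `findall` gives back each whole match — 1 here.

['/*/*yez*/g6ql/*dx*/']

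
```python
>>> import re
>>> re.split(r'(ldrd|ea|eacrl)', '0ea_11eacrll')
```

['0', 'ea', '_11', 'ea', 'crll']

The regex engine tests alternatives in the order written; an earlier branch that matches wins even if a later one would match more.
Matches to split on: at [1:3] → 'ea'; at [6:8] → 'ea'.
With a capturing group present, the delimiter's captured portion is kept in the result list.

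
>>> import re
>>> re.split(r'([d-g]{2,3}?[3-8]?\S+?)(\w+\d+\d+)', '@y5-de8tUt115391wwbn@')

With the lazy modifier that quantifier settles for the fewest repetitions that let the rest of the pattern succeed (the atoms after it are unaffected and can still be greedy).
Because the pattern has a capturing group, `split` also inserts each captured text between the pieces.

['@y5-', 'de8t', 'Ut115391', 'wwbn@']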